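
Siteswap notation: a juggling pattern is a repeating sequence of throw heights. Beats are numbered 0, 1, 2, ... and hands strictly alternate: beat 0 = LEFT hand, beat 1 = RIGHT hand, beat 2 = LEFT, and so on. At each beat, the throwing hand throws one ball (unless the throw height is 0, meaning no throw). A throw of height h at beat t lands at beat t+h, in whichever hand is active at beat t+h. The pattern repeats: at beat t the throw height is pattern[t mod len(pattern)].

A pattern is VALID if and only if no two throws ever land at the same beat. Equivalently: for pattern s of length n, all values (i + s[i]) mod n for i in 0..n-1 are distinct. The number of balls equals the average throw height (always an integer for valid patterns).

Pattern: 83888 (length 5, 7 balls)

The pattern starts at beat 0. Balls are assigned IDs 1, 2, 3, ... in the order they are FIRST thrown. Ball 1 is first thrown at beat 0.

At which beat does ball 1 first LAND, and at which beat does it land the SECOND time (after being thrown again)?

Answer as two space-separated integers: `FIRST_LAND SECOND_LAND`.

Beat 0 (L): throw ball1 h=8 -> lands@8:L; in-air after throw: [b1@8:L]
Beat 1 (R): throw ball2 h=3 -> lands@4:L; in-air after throw: [b2@4:L b1@8:L]
Beat 2 (L): throw ball3 h=8 -> lands@10:L; in-air after throw: [b2@4:L b1@8:L b3@10:L]
Beat 3 (R): throw ball4 h=8 -> lands@11:R; in-air after throw: [b2@4:L b1@8:L b3@10:L b4@11:R]
Beat 4 (L): throw ball2 h=8 -> lands@12:L; in-air after throw: [b1@8:L b3@10:L b4@11:R b2@12:L]
Beat 5 (R): throw ball5 h=8 -> lands@13:R; in-air after throw: [b1@8:L b3@10:L b4@11:R b2@12:L b5@13:R]
Beat 6 (L): throw ball6 h=3 -> lands@9:R; in-air after throw: [b1@8:L b6@9:R b3@10:L b4@11:R b2@12:L b5@13:R]
Beat 7 (R): throw ball7 h=8 -> lands@15:R; in-air after throw: [b1@8:L b6@9:R b3@10:L b4@11:R b2@12:L b5@13:R b7@15:R]
Beat 8 (L): throw ball1 h=8 -> lands@16:L; in-air after throw: [b6@9:R b3@10:L b4@11:R b2@12:L b5@13:R b7@15:R b1@16:L]
Beat 9 (R): throw ball6 h=8 -> lands@17:R; in-air after throw: [b3@10:L b4@11:R b2@12:L b5@13:R b7@15:R b1@16:L b6@17:R]
Beat 10 (L): throw ball3 h=8 -> lands@18:L; in-air after throw: [b4@11:R b2@12:L b5@13:R b7@15:R b1@16:L b6@17:R b3@18:L]
Beat 11 (R): throw ball4 h=3 -> lands@14:L; in-air after throw: [b2@12:L b5@13:R b4@14:L b7@15:R b1@16:L b6@17:R b3@18:L]
Beat 12 (L): throw ball2 h=8 -> lands@20:L; in-air after throw: [b5@13:R b4@14:L b7@15:R b1@16:L b6@17:R b3@18:L b2@20:L]
Beat 13 (R): throw ball5 h=8 -> lands@21:R; in-air after throw: [b4@14:L b7@15:R b1@16:L b6@17:R b3@18:L b2@20:L b5@21:R]
Beat 14 (L): throw ball4 h=8 -> lands@22:L; in-air after throw: [b7@15:R b1@16:L b6@17:R b3@18:L b2@20:L b5@21:R b4@22:L]
Beat 15 (R): throw ball7 h=8 -> lands@23:R; in-air after throw: [b1@16:L b6@17:R b3@18:L b2@20:L b5@21:R b4@22:L b7@23:R]
Beat 16 (L): throw ball1 h=3 -> lands@19:R; in-air after throw: [b6@17:R b3@18:L b1@19:R b2@20:L b5@21:R b4@22:L b7@23:R]
Ball 1: thrown@0 h=8 -> first land @8; rethrown@8 h=8 -> second land @16

Answer: 8 16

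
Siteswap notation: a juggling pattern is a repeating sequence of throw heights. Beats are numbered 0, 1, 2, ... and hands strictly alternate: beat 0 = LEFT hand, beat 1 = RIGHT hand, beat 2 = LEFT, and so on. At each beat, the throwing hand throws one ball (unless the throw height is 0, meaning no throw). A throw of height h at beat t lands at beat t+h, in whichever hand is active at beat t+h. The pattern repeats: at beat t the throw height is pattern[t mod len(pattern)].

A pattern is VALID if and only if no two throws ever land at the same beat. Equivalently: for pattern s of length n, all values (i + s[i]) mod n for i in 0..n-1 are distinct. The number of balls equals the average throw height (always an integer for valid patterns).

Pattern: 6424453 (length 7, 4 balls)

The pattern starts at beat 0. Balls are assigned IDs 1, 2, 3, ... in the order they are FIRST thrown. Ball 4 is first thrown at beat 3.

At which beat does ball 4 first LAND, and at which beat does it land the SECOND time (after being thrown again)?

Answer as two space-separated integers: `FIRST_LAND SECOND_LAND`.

Answer: 7 13

Derivation:
Beat 0 (L): throw ball1 h=6 -> lands@6:L; in-air after throw: [b1@6:L]
Beat 1 (R): throw ball2 h=4 -> lands@5:R; in-air after throw: [b2@5:R b1@6:L]
Beat 2 (L): throw ball3 h=2 -> lands@4:L; in-air after throw: [b3@4:L b2@5:R b1@6:L]
Beat 3 (R): throw ball4 h=4 -> lands@7:R; in-air after throw: [b3@4:L b2@5:R b1@6:L b4@7:R]
Beat 4 (L): throw ball3 h=4 -> lands@8:L; in-air after throw: [b2@5:R b1@6:L b4@7:R b3@8:L]
Beat 5 (R): throw ball2 h=5 -> lands@10:L; in-air after throw: [b1@6:L b4@7:R b3@8:L b2@10:L]
Beat 6 (L): throw ball1 h=3 -> lands@9:R; in-air after throw: [b4@7:R b3@8:L b1@9:R b2@10:L]
Beat 7 (R): throw ball4 h=6 -> lands@13:R; in-air after throw: [b3@8:L b1@9:R b2@10:L b4@13:R]
Beat 8 (L): throw ball3 h=4 -> lands@12:L; in-air after throw: [b1@9:R b2@10:L b3@12:L b4@13:R]
Beat 9 (R): throw ball1 h=2 -> lands@11:R; in-air after throw: [b2@10:L b1@11:R b3@12:L b4@13:R]
Beat 10 (L): throw ball2 h=4 -> lands@14:L; in-air after throw: [b1@11:R b3@12:L b4@13:R b2@14:L]
Beat 11 (R): throw ball1 h=4 -> lands@15:R; in-air after throw: [b3@12:L b4@13:R b2@14:L b1@15:R]
Beat 12 (L): throw ball3 h=5 -> lands@17:R; in-air after throw: [b4@13:R b2@14:L b1@15:R b3@17:R]
Beat 13 (R): throw ball4 h=3 -> lands@16:L; in-air after throw: [b2@14:L b1@15:R b4@16:L b3@17:R]
Ball 4: thrown@3 h=4 -> first land @7; rethrown@7 h=6 -> second land @13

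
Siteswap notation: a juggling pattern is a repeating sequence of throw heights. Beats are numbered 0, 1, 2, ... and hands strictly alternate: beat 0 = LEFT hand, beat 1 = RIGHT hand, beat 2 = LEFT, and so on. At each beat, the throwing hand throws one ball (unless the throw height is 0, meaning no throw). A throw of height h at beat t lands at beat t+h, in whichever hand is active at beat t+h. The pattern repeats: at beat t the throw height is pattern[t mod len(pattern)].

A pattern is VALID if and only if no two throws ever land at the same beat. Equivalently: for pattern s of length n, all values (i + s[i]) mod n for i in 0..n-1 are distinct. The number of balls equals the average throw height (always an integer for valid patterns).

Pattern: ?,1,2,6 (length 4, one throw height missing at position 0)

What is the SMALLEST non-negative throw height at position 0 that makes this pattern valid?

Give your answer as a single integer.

Answer: 3

Derivation:
i=0: s[i]=? (unknown)
i=1: (1 + 1) mod 4 = 2
i=2: (2 + 2) mod 4 = 0
i=3: (3 + 6) mod 4 = 1
Known residues: [0, 1, 2]; need a permutation of 0..3, so missing residue r = 3
Need (0 + s) mod 4 = 3; smallest s = (3 - 0) mod 4 = 3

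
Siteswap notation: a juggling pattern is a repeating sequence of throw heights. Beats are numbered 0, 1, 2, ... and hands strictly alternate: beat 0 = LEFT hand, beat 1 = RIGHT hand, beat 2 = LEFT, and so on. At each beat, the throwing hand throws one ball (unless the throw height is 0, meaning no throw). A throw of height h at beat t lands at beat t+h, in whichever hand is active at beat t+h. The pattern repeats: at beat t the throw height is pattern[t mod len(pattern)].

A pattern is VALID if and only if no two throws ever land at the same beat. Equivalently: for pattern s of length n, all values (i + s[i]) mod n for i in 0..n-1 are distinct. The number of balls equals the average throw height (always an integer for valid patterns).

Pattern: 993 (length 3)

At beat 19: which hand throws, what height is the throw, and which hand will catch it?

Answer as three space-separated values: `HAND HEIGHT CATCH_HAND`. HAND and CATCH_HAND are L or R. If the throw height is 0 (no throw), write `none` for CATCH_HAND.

Beat 19: 19 mod 2 = 1, so hand = R
Throw height = pattern[19 mod 3] = pattern[1] = 9
Lands at beat 19+9=28, 28 mod 2 = 0, so catch hand = L

Answer: R 9 L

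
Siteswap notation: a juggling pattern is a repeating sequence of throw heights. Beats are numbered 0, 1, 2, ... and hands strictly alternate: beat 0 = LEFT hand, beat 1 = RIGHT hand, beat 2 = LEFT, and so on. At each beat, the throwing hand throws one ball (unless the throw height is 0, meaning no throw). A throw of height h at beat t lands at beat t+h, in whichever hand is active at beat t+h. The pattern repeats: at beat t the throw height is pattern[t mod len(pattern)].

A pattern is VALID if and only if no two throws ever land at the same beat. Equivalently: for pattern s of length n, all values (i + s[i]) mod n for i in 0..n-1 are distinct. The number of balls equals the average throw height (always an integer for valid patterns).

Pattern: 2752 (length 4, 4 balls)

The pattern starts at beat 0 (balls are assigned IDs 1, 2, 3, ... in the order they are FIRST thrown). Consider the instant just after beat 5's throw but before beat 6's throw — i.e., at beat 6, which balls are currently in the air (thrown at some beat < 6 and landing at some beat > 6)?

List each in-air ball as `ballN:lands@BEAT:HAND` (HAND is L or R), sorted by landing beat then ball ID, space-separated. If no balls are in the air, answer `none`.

Answer: ball1:lands@7:R ball2:lands@8:L ball3:lands@12:L

Derivation:
Beat 0 (L): throw ball1 h=2 -> lands@2:L; in-air after throw: [b1@2:L]
Beat 1 (R): throw ball2 h=7 -> lands@8:L; in-air after throw: [b1@2:L b2@8:L]
Beat 2 (L): throw ball1 h=5 -> lands@7:R; in-air after throw: [b1@7:R b2@8:L]
Beat 3 (R): throw ball3 h=2 -> lands@5:R; in-air after throw: [b3@5:R b1@7:R b2@8:L]
Beat 4 (L): throw ball4 h=2 -> lands@6:L; in-air after throw: [b3@5:R b4@6:L b1@7:R b2@8:L]
Beat 5 (R): throw ball3 h=7 -> lands@12:L; in-air after throw: [b4@6:L b1@7:R b2@8:L b3@12:L]
Beat 6 (L): throw ball4 h=5 -> lands@11:R; in-air after throw: [b1@7:R b2@8:L b4@11:R b3@12:L]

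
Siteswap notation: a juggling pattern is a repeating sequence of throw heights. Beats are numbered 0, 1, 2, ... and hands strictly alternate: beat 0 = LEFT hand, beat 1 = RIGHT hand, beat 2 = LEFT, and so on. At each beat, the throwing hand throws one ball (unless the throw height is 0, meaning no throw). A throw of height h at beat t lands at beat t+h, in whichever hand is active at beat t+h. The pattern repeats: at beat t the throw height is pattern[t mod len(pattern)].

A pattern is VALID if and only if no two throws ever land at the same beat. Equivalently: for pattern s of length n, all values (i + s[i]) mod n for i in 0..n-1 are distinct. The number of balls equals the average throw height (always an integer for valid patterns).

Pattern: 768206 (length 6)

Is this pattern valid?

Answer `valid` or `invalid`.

i=0: (i + s[i]) mod n = (0 + 7) mod 6 = 1
i=1: (i + s[i]) mod n = (1 + 6) mod 6 = 1
i=2: (i + s[i]) mod n = (2 + 8) mod 6 = 4
i=3: (i + s[i]) mod n = (3 + 2) mod 6 = 5
i=4: (i + s[i]) mod n = (4 + 0) mod 6 = 4
i=5: (i + s[i]) mod n = (5 + 6) mod 6 = 5
Residues: [1, 1, 4, 5, 4, 5], distinct: False

Answer: invalid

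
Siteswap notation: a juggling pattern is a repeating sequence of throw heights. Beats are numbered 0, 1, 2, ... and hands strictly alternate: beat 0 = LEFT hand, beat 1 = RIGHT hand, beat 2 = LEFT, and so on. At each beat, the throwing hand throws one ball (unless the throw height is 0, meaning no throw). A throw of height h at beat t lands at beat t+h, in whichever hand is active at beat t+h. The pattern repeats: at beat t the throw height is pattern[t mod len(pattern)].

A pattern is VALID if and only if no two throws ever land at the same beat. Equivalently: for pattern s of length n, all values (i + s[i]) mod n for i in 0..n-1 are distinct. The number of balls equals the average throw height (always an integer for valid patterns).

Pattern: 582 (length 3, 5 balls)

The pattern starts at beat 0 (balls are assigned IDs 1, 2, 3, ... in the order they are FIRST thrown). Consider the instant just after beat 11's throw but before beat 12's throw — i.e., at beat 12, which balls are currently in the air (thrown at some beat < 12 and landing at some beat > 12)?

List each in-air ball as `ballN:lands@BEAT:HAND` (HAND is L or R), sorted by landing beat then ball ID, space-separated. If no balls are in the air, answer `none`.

Beat 0 (L): throw ball1 h=5 -> lands@5:R; in-air after throw: [b1@5:R]
Beat 1 (R): throw ball2 h=8 -> lands@9:R; in-air after throw: [b1@5:R b2@9:R]
Beat 2 (L): throw ball3 h=2 -> lands@4:L; in-air after throw: [b3@4:L b1@5:R b2@9:R]
Beat 3 (R): throw ball4 h=5 -> lands@8:L; in-air after throw: [b3@4:L b1@5:R b4@8:L b2@9:R]
Beat 4 (L): throw ball3 h=8 -> lands@12:L; in-air after throw: [b1@5:R b4@8:L b2@9:R b3@12:L]
Beat 5 (R): throw ball1 h=2 -> lands@7:R; in-air after throw: [b1@7:R b4@8:L b2@9:R b3@12:L]
Beat 6 (L): throw ball5 h=5 -> lands@11:R; in-air after throw: [b1@7:R b4@8:L b2@9:R b5@11:R b3@12:L]
Beat 7 (R): throw ball1 h=8 -> lands@15:R; in-air after throw: [b4@8:L b2@9:R b5@11:R b3@12:L b1@15:R]
Beat 8 (L): throw ball4 h=2 -> lands@10:L; in-air after throw: [b2@9:R b4@10:L b5@11:R b3@12:L b1@15:R]
Beat 9 (R): throw ball2 h=5 -> lands@14:L; in-air after throw: [b4@10:L b5@11:R b3@12:L b2@14:L b1@15:R]
Beat 10 (L): throw ball4 h=8 -> lands@18:L; in-air after throw: [b5@11:R b3@12:L b2@14:L b1@15:R b4@18:L]
Beat 11 (R): throw ball5 h=2 -> lands@13:R; in-air after throw: [b3@12:L b5@13:R b2@14:L b1@15:R b4@18:L]
Beat 12 (L): throw ball3 h=5 -> lands@17:R; in-air after throw: [b5@13:R b2@14:L b1@15:R b3@17:R b4@18:L]

Answer: ball5:lands@13:R ball2:lands@14:L ball1:lands@15:R ball4:lands@18:L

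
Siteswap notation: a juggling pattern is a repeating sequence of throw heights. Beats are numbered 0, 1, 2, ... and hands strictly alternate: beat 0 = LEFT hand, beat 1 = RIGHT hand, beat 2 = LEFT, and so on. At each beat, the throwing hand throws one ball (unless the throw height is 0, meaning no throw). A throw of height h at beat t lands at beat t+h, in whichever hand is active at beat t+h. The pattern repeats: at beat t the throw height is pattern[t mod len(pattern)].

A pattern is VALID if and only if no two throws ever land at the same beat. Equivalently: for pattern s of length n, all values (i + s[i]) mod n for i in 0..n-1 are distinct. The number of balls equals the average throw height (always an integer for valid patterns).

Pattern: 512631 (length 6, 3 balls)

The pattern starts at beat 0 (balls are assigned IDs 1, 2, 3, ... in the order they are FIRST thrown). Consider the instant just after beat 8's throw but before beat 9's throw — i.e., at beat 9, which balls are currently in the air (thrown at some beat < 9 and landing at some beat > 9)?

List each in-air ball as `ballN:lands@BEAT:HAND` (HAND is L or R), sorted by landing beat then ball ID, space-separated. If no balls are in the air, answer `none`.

Beat 0 (L): throw ball1 h=5 -> lands@5:R; in-air after throw: [b1@5:R]
Beat 1 (R): throw ball2 h=1 -> lands@2:L; in-air after throw: [b2@2:L b1@5:R]
Beat 2 (L): throw ball2 h=2 -> lands@4:L; in-air after throw: [b2@4:L b1@5:R]
Beat 3 (R): throw ball3 h=6 -> lands@9:R; in-air after throw: [b2@4:L b1@5:R b3@9:R]
Beat 4 (L): throw ball2 h=3 -> lands@7:R; in-air after throw: [b1@5:R b2@7:R b3@9:R]
Beat 5 (R): throw ball1 h=1 -> lands@6:L; in-air after throw: [b1@6:L b2@7:R b3@9:R]
Beat 6 (L): throw ball1 h=5 -> lands@11:R; in-air after throw: [b2@7:R b3@9:R b1@11:R]
Beat 7 (R): throw ball2 h=1 -> lands@8:L; in-air after throw: [b2@8:L b3@9:R b1@11:R]
Beat 8 (L): throw ball2 h=2 -> lands@10:L; in-air after throw: [b3@9:R b2@10:L b1@11:R]
Beat 9 (R): throw ball3 h=6 -> lands@15:R; in-air after throw: [b2@10:L b1@11:R b3@15:R]

Answer: ball2:lands@10:L ball1:lands@11:R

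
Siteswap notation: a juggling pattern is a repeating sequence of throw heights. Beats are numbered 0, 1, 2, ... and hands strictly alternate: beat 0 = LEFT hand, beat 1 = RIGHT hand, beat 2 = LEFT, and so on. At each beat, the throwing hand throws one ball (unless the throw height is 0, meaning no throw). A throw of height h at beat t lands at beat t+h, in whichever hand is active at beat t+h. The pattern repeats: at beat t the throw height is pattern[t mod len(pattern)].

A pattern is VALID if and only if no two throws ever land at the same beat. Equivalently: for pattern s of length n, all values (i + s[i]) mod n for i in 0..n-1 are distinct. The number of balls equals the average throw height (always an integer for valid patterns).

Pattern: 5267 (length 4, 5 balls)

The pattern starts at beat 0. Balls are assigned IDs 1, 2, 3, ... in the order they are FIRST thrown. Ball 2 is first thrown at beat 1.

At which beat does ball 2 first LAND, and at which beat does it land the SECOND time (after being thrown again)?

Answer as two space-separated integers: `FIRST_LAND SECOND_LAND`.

Answer: 3 10

Derivation:
Beat 0 (L): throw ball1 h=5 -> lands@5:R; in-air after throw: [b1@5:R]
Beat 1 (R): throw ball2 h=2 -> lands@3:R; in-air after throw: [b2@3:R b1@5:R]
Beat 2 (L): throw ball3 h=6 -> lands@8:L; in-air after throw: [b2@3:R b1@5:R b3@8:L]
Beat 3 (R): throw ball2 h=7 -> lands@10:L; in-air after throw: [b1@5:R b3@8:L b2@10:L]
Beat 4 (L): throw ball4 h=5 -> lands@9:R; in-air after throw: [b1@5:R b3@8:L b4@9:R b2@10:L]
Beat 5 (R): throw ball1 h=2 -> lands@7:R; in-air after throw: [b1@7:R b3@8:L b4@9:R b2@10:L]
Beat 6 (L): throw ball5 h=6 -> lands@12:L; in-air after throw: [b1@7:R b3@8:L b4@9:R b2@10:L b5@12:L]
Beat 7 (R): throw ball1 h=7 -> lands@14:L; in-air after throw: [b3@8:L b4@9:R b2@10:L b5@12:L b1@14:L]
Beat 8 (L): throw ball3 h=5 -> lands@13:R; in-air after throw: [b4@9:R b2@10:L b5@12:L b3@13:R b1@14:L]
Beat 9 (R): throw ball4 h=2 -> lands@11:R; in-air after throw: [b2@10:L b4@11:R b5@12:L b3@13:R b1@14:L]
Beat 10 (L): throw ball2 h=6 -> lands@16:L; in-air after throw: [b4@11:R b5@12:L b3@13:R b1@14:L b2@16:L]
Ball 2: thrown@1 h=2 -> first land @3; rethrown@3 h=7 -> second land @10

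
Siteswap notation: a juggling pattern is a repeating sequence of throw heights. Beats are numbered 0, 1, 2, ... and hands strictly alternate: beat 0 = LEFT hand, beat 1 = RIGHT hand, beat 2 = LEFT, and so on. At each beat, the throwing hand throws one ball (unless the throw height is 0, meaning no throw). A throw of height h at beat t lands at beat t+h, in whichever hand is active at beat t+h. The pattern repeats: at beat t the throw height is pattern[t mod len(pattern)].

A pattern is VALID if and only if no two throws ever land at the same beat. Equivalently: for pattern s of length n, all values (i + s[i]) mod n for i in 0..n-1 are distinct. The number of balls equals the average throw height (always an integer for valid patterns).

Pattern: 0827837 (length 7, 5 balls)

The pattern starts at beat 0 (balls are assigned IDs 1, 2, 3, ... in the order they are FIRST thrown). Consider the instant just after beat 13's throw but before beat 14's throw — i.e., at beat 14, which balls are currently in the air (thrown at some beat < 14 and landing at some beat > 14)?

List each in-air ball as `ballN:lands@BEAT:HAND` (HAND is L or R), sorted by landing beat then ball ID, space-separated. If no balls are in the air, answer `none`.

Beat 1 (R): throw ball1 h=8 -> lands@9:R; in-air after throw: [b1@9:R]
Beat 2 (L): throw ball2 h=2 -> lands@4:L; in-air after throw: [b2@4:L b1@9:R]
Beat 3 (R): throw ball3 h=7 -> lands@10:L; in-air after throw: [b2@4:L b1@9:R b3@10:L]
Beat 4 (L): throw ball2 h=8 -> lands@12:L; in-air after throw: [b1@9:R b3@10:L b2@12:L]
Beat 5 (R): throw ball4 h=3 -> lands@8:L; in-air after throw: [b4@8:L b1@9:R b3@10:L b2@12:L]
Beat 6 (L): throw ball5 h=7 -> lands@13:R; in-air after throw: [b4@8:L b1@9:R b3@10:L b2@12:L b5@13:R]
Beat 8 (L): throw ball4 h=8 -> lands@16:L; in-air after throw: [b1@9:R b3@10:L b2@12:L b5@13:R b4@16:L]
Beat 9 (R): throw ball1 h=2 -> lands@11:R; in-air after throw: [b3@10:L b1@11:R b2@12:L b5@13:R b4@16:L]
Beat 10 (L): throw ball3 h=7 -> lands@17:R; in-air after throw: [b1@11:R b2@12:L b5@13:R b4@16:L b3@17:R]
Beat 11 (R): throw ball1 h=8 -> lands@19:R; in-air after throw: [b2@12:L b5@13:R b4@16:L b3@17:R b1@19:R]
Beat 12 (L): throw ball2 h=3 -> lands@15:R; in-air after throw: [b5@13:R b2@15:R b4@16:L b3@17:R b1@19:R]
Beat 13 (R): throw ball5 h=7 -> lands@20:L; in-air after throw: [b2@15:R b4@16:L b3@17:R b1@19:R b5@20:L]

Answer: ball2:lands@15:R ball4:lands@16:L ball3:lands@17:R ball1:lands@19:R ball5:lands@20:L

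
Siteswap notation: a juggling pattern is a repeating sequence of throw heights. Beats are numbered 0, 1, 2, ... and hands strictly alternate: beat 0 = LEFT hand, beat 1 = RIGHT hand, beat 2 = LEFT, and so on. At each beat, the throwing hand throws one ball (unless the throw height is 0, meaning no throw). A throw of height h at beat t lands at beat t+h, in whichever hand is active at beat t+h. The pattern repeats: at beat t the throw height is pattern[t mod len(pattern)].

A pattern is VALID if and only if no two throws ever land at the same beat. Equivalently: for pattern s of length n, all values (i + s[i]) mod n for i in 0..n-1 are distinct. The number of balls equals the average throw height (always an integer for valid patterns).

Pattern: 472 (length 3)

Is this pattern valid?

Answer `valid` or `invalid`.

Answer: invalid

Derivation:
i=0: (i + s[i]) mod n = (0 + 4) mod 3 = 1
i=1: (i + s[i]) mod n = (1 + 7) mod 3 = 2
i=2: (i + s[i]) mod n = (2 + 2) mod 3 = 1
Residues: [1, 2, 1], distinct: False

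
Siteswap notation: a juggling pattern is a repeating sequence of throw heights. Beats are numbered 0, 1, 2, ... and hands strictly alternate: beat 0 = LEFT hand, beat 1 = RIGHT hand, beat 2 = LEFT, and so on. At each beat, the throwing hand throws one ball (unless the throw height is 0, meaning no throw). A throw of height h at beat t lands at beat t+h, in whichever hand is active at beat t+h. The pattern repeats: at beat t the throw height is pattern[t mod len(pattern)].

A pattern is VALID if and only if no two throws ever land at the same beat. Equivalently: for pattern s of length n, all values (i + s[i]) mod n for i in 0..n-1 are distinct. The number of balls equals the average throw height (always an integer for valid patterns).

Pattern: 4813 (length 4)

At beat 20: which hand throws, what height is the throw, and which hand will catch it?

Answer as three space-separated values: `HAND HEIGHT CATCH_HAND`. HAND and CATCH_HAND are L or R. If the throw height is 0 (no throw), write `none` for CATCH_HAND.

Beat 20: 20 mod 2 = 0, so hand = L
Throw height = pattern[20 mod 4] = pattern[0] = 4
Lands at beat 20+4=24, 24 mod 2 = 0, so catch hand = L

Answer: L 4 L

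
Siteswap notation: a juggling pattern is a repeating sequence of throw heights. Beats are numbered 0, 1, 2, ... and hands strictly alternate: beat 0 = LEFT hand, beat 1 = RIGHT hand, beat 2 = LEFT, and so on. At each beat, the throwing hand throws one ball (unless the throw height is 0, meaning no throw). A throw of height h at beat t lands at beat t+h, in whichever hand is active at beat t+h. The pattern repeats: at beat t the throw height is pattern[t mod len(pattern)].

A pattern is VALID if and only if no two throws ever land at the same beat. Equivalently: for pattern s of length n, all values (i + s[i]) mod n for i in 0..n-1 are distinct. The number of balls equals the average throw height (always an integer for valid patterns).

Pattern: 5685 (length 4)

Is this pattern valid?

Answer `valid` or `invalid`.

Answer: valid

Derivation:
i=0: (i + s[i]) mod n = (0 + 5) mod 4 = 1
i=1: (i + s[i]) mod n = (1 + 6) mod 4 = 3
i=2: (i + s[i]) mod n = (2 + 8) mod 4 = 2
i=3: (i + s[i]) mod n = (3 + 5) mod 4 = 0
Residues: [1, 3, 2, 0], distinct: True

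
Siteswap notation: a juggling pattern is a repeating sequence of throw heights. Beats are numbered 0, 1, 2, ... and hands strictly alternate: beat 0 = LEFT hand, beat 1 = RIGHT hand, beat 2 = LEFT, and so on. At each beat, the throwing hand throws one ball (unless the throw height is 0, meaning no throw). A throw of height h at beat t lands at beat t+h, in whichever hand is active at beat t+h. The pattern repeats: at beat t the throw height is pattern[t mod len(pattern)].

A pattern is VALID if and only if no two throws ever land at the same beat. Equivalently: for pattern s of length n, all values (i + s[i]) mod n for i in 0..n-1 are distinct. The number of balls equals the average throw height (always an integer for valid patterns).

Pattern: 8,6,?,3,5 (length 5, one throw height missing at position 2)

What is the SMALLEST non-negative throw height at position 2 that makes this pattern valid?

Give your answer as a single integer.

i=0: (0 + 8) mod 5 = 3
i=1: (1 + 6) mod 5 = 2
i=2: s[i]=? (unknown)
i=3: (3 + 3) mod 5 = 1
i=4: (4 + 5) mod 5 = 4
Known residues: [1, 2, 3, 4]; need a permutation of 0..4, so missing residue r = 0
Need (2 + s) mod 5 = 0; smallest s = (0 - 2) mod 5 = 3

Answer: 3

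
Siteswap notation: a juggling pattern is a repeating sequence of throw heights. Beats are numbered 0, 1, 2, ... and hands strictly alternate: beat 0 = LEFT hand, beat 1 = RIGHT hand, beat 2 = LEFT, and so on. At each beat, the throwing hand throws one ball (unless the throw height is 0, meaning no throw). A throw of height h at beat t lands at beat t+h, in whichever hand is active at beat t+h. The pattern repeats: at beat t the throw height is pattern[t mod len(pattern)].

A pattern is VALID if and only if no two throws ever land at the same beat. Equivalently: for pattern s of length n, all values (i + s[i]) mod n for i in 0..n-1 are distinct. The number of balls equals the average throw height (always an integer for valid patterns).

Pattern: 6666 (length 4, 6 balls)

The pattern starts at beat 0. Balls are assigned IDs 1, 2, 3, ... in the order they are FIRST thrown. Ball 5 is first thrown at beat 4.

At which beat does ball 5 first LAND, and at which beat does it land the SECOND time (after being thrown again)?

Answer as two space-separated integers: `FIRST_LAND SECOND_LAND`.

Answer: 10 16

Derivation:
Beat 0 (L): throw ball1 h=6 -> lands@6:L; in-air after throw: [b1@6:L]
Beat 1 (R): throw ball2 h=6 -> lands@7:R; in-air after throw: [b1@6:L b2@7:R]
Beat 2 (L): throw ball3 h=6 -> lands@8:L; in-air after throw: [b1@6:L b2@7:R b3@8:L]
Beat 3 (R): throw ball4 h=6 -> lands@9:R; in-air after throw: [b1@6:L b2@7:R b3@8:L b4@9:R]
Beat 4 (L): throw ball5 h=6 -> lands@10:L; in-air after throw: [b1@6:L b2@7:R b3@8:L b4@9:R b5@10:L]
Beat 5 (R): throw ball6 h=6 -> lands@11:R; in-air after throw: [b1@6:L b2@7:R b3@8:L b4@9:R b5@10:L b6@11:R]
Beat 6 (L): throw ball1 h=6 -> lands@12:L; in-air after throw: [b2@7:R b3@8:L b4@9:R b5@10:L b6@11:R b1@12:L]
Beat 7 (R): throw ball2 h=6 -> lands@13:R; in-air after throw: [b3@8:L b4@9:R b5@10:L b6@11:R b1@12:L b2@13:R]
Beat 8 (L): throw ball3 h=6 -> lands@14:L; in-air after throw: [b4@9:R b5@10:L b6@11:R b1@12:L b2@13:R b3@14:L]
Beat 9 (R): throw ball4 h=6 -> lands@15:R; in-air after throw: [b5@10:L b6@11:R b1@12:L b2@13:R b3@14:L b4@15:R]
Beat 10 (L): throw ball5 h=6 -> lands@16:L; in-air after throw: [b6@11:R b1@12:L b2@13:R b3@14:L b4@15:R b5@16:L]
Beat 11 (R): throw ball6 h=6 -> lands@17:R; in-air after throw: [b1@12:L b2@13:R b3@14:L b4@15:R b5@16:L b6@17:R]
Beat 12 (L): throw ball1 h=6 -> lands@18:L; in-air after throw: [b2@13:R b3@14:L b4@15:R b5@16:L b6@17:R b1@18:L]
Beat 13 (R): throw ball2 h=6 -> lands@19:R; in-air after throw: [b3@14:L b4@15:R b5@16:L b6@17:R b1@18:L b2@19:R]
Beat 14 (L): throw ball3 h=6 -> lands@20:L; in-air after throw: [b4@15:R b5@16:L b6@17:R b1@18:L b2@19:R b3@20:L]
Beat 15 (R): throw ball4 h=6 -> lands@21:R; in-air after throw: [b5@16:L b6@17:R b1@18:L b2@19:R b3@20:L b4@21:R]
Beat 16 (L): throw ball5 h=6 -> lands@22:L; in-air after throw: [b6@17:R b1@18:L b2@19:R b3@20:L b4@21:R b5@22:L]
Ball 5: thrown@4 h=6 -> first land @10; rethrown@10 h=6 -> second land @16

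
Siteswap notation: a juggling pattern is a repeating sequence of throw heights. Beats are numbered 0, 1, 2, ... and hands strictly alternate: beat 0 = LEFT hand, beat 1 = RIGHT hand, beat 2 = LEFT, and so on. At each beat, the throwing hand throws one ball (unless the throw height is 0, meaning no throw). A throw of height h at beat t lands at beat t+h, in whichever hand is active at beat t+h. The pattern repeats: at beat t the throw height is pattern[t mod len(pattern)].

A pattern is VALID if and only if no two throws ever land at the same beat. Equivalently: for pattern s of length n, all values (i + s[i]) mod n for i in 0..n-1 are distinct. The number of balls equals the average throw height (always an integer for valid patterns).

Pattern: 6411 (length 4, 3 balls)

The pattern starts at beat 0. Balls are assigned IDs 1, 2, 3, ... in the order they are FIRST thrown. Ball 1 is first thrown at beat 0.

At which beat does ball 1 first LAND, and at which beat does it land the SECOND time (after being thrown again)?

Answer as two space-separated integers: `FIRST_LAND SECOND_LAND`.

Answer: 6 7

Derivation:
Beat 0 (L): throw ball1 h=6 -> lands@6:L; in-air after throw: [b1@6:L]
Beat 1 (R): throw ball2 h=4 -> lands@5:R; in-air after throw: [b2@5:R b1@6:L]
Beat 2 (L): throw ball3 h=1 -> lands@3:R; in-air after throw: [b3@3:R b2@5:R b1@6:L]
Beat 3 (R): throw ball3 h=1 -> lands@4:L; in-air after throw: [b3@4:L b2@5:R b1@6:L]
Beat 4 (L): throw ball3 h=6 -> lands@10:L; in-air after throw: [b2@5:R b1@6:L b3@10:L]
Beat 5 (R): throw ball2 h=4 -> lands@9:R; in-air after throw: [b1@6:L b2@9:R b3@10:L]
Beat 6 (L): throw ball1 h=1 -> lands@7:R; in-air after throw: [b1@7:R b2@9:R b3@10:L]
Beat 7 (R): throw ball1 h=1 -> lands@8:L; in-air after throw: [b1@8:L b2@9:R b3@10:L]
Ball 1: thrown@0 h=6 -> first land @6; rethrown@6 h=1 -> second land @7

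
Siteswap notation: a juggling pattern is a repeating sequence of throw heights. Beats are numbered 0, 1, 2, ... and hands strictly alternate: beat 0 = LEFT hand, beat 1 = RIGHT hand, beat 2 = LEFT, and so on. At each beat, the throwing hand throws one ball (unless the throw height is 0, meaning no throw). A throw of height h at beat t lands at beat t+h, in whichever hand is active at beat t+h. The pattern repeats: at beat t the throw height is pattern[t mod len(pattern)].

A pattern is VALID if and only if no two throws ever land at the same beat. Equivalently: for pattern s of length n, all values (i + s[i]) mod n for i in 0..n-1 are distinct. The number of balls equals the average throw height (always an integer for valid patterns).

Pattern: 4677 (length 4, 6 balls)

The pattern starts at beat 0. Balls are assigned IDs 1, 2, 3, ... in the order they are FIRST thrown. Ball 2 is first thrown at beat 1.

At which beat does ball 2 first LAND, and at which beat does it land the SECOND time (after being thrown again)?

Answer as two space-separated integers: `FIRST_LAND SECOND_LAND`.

Beat 0 (L): throw ball1 h=4 -> lands@4:L; in-air after throw: [b1@4:L]
Beat 1 (R): throw ball2 h=6 -> lands@7:R; in-air after throw: [b1@4:L b2@7:R]
Beat 2 (L): throw ball3 h=7 -> lands@9:R; in-air after throw: [b1@4:L b2@7:R b3@9:R]
Beat 3 (R): throw ball4 h=7 -> lands@10:L; in-air after throw: [b1@4:L b2@7:R b3@9:R b4@10:L]
Beat 4 (L): throw ball1 h=4 -> lands@8:L; in-air after throw: [b2@7:R b1@8:L b3@9:R b4@10:L]
Beat 5 (R): throw ball5 h=6 -> lands@11:R; in-air after throw: [b2@7:R b1@8:L b3@9:R b4@10:L b5@11:R]
Beat 6 (L): throw ball6 h=7 -> lands@13:R; in-air after throw: [b2@7:R b1@8:L b3@9:R b4@10:L b5@11:R b6@13:R]
Beat 7 (R): throw ball2 h=7 -> lands@14:L; in-air after throw: [b1@8:L b3@9:R b4@10:L b5@11:R b6@13:R b2@14:L]
Beat 8 (L): throw ball1 h=4 -> lands@12:L; in-air after throw: [b3@9:R b4@10:L b5@11:R b1@12:L b6@13:R b2@14:L]
Beat 9 (R): throw ball3 h=6 -> lands@15:R; in-air after throw: [b4@10:L b5@11:R b1@12:L b6@13:R b2@14:L b3@15:R]
Beat 10 (L): throw ball4 h=7 -> lands@17:R; in-air after throw: [b5@11:R b1@12:L b6@13:R b2@14:L b3@15:R b4@17:R]
Beat 11 (R): throw ball5 h=7 -> lands@18:L; in-air after throw: [b1@12:L b6@13:R b2@14:L b3@15:R b4@17:R b5@18:L]
Beat 12 (L): throw ball1 h=4 -> lands@16:L; in-air after throw: [b6@13:R b2@14:L b3@15:R b1@16:L b4@17:R b5@18:L]
Beat 13 (R): throw ball6 h=6 -> lands@19:R; in-air after throw: [b2@14:L b3@15:R b1@16:L b4@17:R b5@18:L b6@19:R]
Beat 14 (L): throw ball2 h=7 -> lands@21:R; in-air after throw: [b3@15:R b1@16:L b4@17:R b5@18:L b6@19:R b2@21:R]
Ball 2: thrown@1 h=6 -> first land @7; rethrown@7 h=7 -> second land @14

Answer: 7 14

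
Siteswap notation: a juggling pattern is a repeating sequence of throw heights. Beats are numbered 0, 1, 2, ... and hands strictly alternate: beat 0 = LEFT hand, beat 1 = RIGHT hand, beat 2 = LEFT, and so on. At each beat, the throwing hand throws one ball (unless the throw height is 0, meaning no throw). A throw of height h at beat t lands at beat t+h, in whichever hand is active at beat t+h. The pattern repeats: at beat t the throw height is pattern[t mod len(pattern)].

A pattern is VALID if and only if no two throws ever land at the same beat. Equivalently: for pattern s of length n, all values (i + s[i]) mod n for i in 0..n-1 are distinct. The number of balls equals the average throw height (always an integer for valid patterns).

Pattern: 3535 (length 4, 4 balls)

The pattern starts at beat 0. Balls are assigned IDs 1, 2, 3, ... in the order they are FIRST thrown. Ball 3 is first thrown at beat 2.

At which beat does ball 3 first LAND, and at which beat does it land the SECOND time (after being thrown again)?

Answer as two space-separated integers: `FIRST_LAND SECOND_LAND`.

Answer: 5 10

Derivation:
Beat 0 (L): throw ball1 h=3 -> lands@3:R; in-air after throw: [b1@3:R]
Beat 1 (R): throw ball2 h=5 -> lands@6:L; in-air after throw: [b1@3:R b2@6:L]
Beat 2 (L): throw ball3 h=3 -> lands@5:R; in-air after throw: [b1@3:R b3@5:R b2@6:L]
Beat 3 (R): throw ball1 h=5 -> lands@8:L; in-air after throw: [b3@5:R b2@6:L b1@8:L]
Beat 4 (L): throw ball4 h=3 -> lands@7:R; in-air after throw: [b3@5:R b2@6:L b4@7:R b1@8:L]
Beat 5 (R): throw ball3 h=5 -> lands@10:L; in-air after throw: [b2@6:L b4@7:R b1@8:L b3@10:L]
Beat 6 (L): throw ball2 h=3 -> lands@9:R; in-air after throw: [b4@7:R b1@8:L b2@9:R b3@10:L]
Beat 7 (R): throw ball4 h=5 -> lands@12:L; in-air after throw: [b1@8:L b2@9:R b3@10:L b4@12:L]
Beat 8 (L): throw ball1 h=3 -> lands@11:R; in-air after throw: [b2@9:R b3@10:L b1@11:R b4@12:L]
Beat 9 (R): throw ball2 h=5 -> lands@14:L; in-air after throw: [b3@10:L b1@11:R b4@12:L b2@14:L]
Beat 10 (L): throw ball3 h=3 -> lands@13:R; in-air after throw: [b1@11:R b4@12:L b3@13:R b2@14:L]
Ball 3: thrown@2 h=3 -> first land @5; rethrown@5 h=5 -> second land @10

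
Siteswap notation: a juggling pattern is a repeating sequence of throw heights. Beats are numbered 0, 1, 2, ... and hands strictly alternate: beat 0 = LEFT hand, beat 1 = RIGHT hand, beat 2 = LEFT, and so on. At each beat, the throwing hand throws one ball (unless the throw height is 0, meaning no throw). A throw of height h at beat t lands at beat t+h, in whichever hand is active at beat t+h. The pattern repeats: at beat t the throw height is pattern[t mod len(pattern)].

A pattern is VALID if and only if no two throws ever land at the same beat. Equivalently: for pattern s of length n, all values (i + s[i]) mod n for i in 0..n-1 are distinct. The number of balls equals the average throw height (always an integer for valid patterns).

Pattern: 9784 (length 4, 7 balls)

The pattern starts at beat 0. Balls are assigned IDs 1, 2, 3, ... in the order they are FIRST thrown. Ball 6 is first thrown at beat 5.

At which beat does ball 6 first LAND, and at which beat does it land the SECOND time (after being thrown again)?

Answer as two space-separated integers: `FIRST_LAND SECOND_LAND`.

Answer: 12 21

Derivation:
Beat 0 (L): throw ball1 h=9 -> lands@9:R; in-air after throw: [b1@9:R]
Beat 1 (R): throw ball2 h=7 -> lands@8:L; in-air after throw: [b2@8:L b1@9:R]
Beat 2 (L): throw ball3 h=8 -> lands@10:L; in-air after throw: [b2@8:L b1@9:R b3@10:L]
Beat 3 (R): throw ball4 h=4 -> lands@7:R; in-air after throw: [b4@7:R b2@8:L b1@9:R b3@10:L]
Beat 4 (L): throw ball5 h=9 -> lands@13:R; in-air after throw: [b4@7:R b2@8:L b1@9:R b3@10:L b5@13:R]
Beat 5 (R): throw ball6 h=7 -> lands@12:L; in-air after throw: [b4@7:R b2@8:L b1@9:R b3@10:L b6@12:L b5@13:R]
Beat 6 (L): throw ball7 h=8 -> lands@14:L; in-air after throw: [b4@7:R b2@8:L b1@9:R b3@10:L b6@12:L b5@13:R b7@14:L]
Beat 7 (R): throw ball4 h=4 -> lands@11:R; in-air after throw: [b2@8:L b1@9:R b3@10:L b4@11:R b6@12:L b5@13:R b7@14:L]
Beat 8 (L): throw ball2 h=9 -> lands@17:R; in-air after throw: [b1@9:R b3@10:L b4@11:R b6@12:L b5@13:R b7@14:L b2@17:R]
Beat 9 (R): throw ball1 h=7 -> lands@16:L; in-air after throw: [b3@10:L b4@11:R b6@12:L b5@13:R b7@14:L b1@16:L b2@17:R]
Beat 10 (L): throw ball3 h=8 -> lands@18:L; in-air after throw: [b4@11:R b6@12:L b5@13:R b7@14:L b1@16:L b2@17:R b3@18:L]
Beat 11 (R): throw ball4 h=4 -> lands@15:R; in-air after throw: [b6@12:L b5@13:R b7@14:L b4@15:R b1@16:L b2@17:R b3@18:L]
Beat 12 (L): throw ball6 h=9 -> lands@21:R; in-air after throw: [b5@13:R b7@14:L b4@15:R b1@16:L b2@17:R b3@18:L b6@21:R]
Beat 13 (R): throw ball5 h=7 -> lands@20:L; in-air after throw: [b7@14:L b4@15:R b1@16:L b2@17:R b3@18:L b5@20:L b6@21:R]
Ball 6: thrown@5 h=7 -> first land @12; rethrown@12 h=9 -> second land @21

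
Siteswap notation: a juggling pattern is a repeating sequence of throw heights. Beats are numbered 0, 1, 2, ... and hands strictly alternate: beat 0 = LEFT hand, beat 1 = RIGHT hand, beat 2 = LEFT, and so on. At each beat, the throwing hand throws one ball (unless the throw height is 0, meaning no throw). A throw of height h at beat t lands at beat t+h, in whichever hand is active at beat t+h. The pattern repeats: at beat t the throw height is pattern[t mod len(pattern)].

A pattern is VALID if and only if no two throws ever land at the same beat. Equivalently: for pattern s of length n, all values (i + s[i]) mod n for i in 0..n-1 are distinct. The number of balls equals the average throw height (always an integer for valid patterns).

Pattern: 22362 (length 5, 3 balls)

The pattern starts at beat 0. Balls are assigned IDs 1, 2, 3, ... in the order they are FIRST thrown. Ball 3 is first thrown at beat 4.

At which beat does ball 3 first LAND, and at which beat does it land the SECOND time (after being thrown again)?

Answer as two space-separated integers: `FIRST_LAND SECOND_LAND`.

Beat 0 (L): throw ball1 h=2 -> lands@2:L; in-air after throw: [b1@2:L]
Beat 1 (R): throw ball2 h=2 -> lands@3:R; in-air after throw: [b1@2:L b2@3:R]
Beat 2 (L): throw ball1 h=3 -> lands@5:R; in-air after throw: [b2@3:R b1@5:R]
Beat 3 (R): throw ball2 h=6 -> lands@9:R; in-air after throw: [b1@5:R b2@9:R]
Beat 4 (L): throw ball3 h=2 -> lands@6:L; in-air after throw: [b1@5:R b3@6:L b2@9:R]
Beat 5 (R): throw ball1 h=2 -> lands@7:R; in-air after throw: [b3@6:L b1@7:R b2@9:R]
Beat 6 (L): throw ball3 h=2 -> lands@8:L; in-air after throw: [b1@7:R b3@8:L b2@9:R]
Beat 7 (R): throw ball1 h=3 -> lands@10:L; in-air after throw: [b3@8:L b2@9:R b1@10:L]
Beat 8 (L): throw ball3 h=6 -> lands@14:L; in-air after throw: [b2@9:R b1@10:L b3@14:L]
Ball 3: thrown@4 h=2 -> first land @6; rethrown@6 h=2 -> second land @8

Answer: 6 8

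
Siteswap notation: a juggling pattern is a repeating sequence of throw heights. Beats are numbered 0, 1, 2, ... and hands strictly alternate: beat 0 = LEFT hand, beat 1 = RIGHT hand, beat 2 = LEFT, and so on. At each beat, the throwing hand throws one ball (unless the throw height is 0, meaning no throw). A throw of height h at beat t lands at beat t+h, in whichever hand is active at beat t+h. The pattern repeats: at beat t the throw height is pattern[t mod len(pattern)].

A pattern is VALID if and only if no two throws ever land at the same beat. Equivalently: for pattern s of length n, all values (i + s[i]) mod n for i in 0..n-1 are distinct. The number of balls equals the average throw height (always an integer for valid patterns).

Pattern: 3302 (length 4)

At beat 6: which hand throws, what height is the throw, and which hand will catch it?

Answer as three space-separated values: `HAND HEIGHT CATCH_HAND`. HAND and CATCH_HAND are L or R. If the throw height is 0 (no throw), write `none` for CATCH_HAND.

Beat 6: 6 mod 2 = 0, so hand = L
Throw height = pattern[6 mod 4] = pattern[2] = 0

Answer: L 0 none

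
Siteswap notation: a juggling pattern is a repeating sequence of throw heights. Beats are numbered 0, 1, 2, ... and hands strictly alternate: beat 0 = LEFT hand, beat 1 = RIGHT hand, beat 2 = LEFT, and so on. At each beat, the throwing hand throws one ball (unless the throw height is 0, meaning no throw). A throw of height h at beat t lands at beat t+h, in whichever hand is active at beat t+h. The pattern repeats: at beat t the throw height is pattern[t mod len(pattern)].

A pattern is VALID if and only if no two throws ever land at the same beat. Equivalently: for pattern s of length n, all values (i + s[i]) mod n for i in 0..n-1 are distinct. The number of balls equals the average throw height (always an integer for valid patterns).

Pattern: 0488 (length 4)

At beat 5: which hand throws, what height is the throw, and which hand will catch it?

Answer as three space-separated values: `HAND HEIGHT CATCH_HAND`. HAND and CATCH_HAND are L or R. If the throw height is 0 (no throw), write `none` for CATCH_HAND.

Beat 5: 5 mod 2 = 1, so hand = R
Throw height = pattern[5 mod 4] = pattern[1] = 4
Lands at beat 5+4=9, 9 mod 2 = 1, so catch hand = R

Answer: R 4 R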